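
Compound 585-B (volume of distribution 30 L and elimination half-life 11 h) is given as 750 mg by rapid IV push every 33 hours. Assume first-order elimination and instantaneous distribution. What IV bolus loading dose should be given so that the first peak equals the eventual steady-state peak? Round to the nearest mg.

857 mg

f = (1/2)^(33/11) ≈ 0.125000; accumulation ratio R = 1/(1−f) ≈ 1.14286.
Loading dose to hit Cmax,ss on first dose: D_load = D_maint·R ≈ 750 × 1.14286 ≈ 857.14 mg.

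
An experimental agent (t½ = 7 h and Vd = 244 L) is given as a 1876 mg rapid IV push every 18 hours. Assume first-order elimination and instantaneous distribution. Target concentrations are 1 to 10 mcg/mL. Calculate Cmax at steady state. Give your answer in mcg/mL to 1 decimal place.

τ/t½ = 18/7 ≈ 2.5714, so fraction remaining f = (1/2)^(18/7) ≈ 0.1682.
Accumulation ratio R = 1/(1 − f) ≈ 1/0.8318 ≈ 1.2022.
Single-dose peak C₀ = D/Vd = 1876/244 ≈ 7.689 mcg/mL.
Steady-state peak Cmax,ss = C₀·R ≈ 7.689 × 1.2022 ≈ 9.244 mcg/mL.
Peak 9.2 mcg/mL vs MTC 10 mcg/mL: below toxic threshold.

9.2 mcg/mL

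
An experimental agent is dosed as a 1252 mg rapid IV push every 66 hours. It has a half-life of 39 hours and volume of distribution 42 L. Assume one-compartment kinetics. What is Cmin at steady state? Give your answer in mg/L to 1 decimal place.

τ/t½ = 66/39 ≈ 1.6923, so fraction remaining f = (1/2)^(66/39) ≈ 0.3094.
At steady state, accumulation factor R = 1/(1 − e^(−kτ)) ≈ 1.4480.
Each bolus raises the concentration by D/Vd = 1252/42 ≈ 29.810 mg/L.
Steady-state peak Cmax,ss = C₀·R ≈ 29.810 × 1.4480 ≈ 43.165 mg/L.
One interval later, Cmin,ss = Cmax,ss·e^(−kτ) ≈ 43.165 × 0.3094 ≈ 13.355 mg/L.

13.4 mg/L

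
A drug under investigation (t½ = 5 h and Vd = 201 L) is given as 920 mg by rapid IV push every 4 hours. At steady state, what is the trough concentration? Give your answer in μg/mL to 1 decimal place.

6.2 μg/mL

Over one 4-h interval, 4/5 ≈ 0.8 half-lives elapse, leaving f ≈ 0.5743 of each dose.
At steady state, accumulation factor R = 1/(1 − e^(−kτ)) ≈ 2.3491.
Each bolus raises the concentration by D/Vd = 920/201 ≈ 4.577 μg/mL.
Cmax,ss = C₀/(1 − f) ≈ 4.577/0.4257 ≈ 10.752 μg/mL.
One interval later, Cmin,ss = Cmax,ss·e^(−kτ) ≈ 10.752 × 0.5743 ≈ 6.175 μg/mL.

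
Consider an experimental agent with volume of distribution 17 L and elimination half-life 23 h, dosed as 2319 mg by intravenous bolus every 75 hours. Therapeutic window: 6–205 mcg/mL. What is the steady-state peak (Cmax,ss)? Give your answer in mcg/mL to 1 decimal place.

152.3 mcg/mL

Over one 75-h interval, 75/23 ≈ 3.2609 half-lives elapse, leaving f ≈ 0.1043 of each dose.
At steady state, accumulation factor R = 1/(1 − e^(−kτ)) ≈ 1.1164.
Single-dose peak C₀ = D/Vd = 2319/17 ≈ 136.412 mcg/mL.
Steady-state peak Cmax,ss = C₀·R ≈ 136.412 × 1.1164 ≈ 152.290 mcg/mL.
Peak 152.3 mcg/mL vs MTC 205 mcg/mL: below toxic threshold.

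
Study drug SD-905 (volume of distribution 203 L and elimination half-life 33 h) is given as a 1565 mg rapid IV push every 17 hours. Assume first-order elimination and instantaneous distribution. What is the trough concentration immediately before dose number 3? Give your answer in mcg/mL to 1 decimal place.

9.2 mcg/mL

f = (1/2)^(τ/t½) = (1/2)^(17/33) ≈ 0.6997.
C₀ = D/Vd = 1565/203 ≈ 7.709 mcg/mL.
Before the 3rd dose, 2 doses have been given. Superposition: Cmin = C₀·(f + f²).
≈ 7.709 × (0.6997 + 0.4896) ≈ 7.709 × 1.1893 ≈ 9.168 mcg/mL.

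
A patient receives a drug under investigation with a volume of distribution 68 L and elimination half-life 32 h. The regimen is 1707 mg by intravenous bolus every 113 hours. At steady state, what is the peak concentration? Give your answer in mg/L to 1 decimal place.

27.5 mg/L

Over one 113-h interval, 113/32 ≈ 3.5312 half-lives elapse, leaving f ≈ 0.0865 of each dose.
At steady state, accumulation factor R = 1/(1 − e^(−kτ)) ≈ 1.0947.
Each bolus raises the concentration by D/Vd = 1707/68 ≈ 25.103 mg/L.
Steady-state peak Cmax,ss = C₀·R ≈ 25.103 × 1.0947 ≈ 27.480 mg/L.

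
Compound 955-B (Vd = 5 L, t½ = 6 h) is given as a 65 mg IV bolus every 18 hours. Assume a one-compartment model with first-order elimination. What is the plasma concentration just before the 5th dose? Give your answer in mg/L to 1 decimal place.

f = (1/2)^(τ/t½) = (1/2)^(18/6) ≈ 0.1250.
C₀ = D/Vd = 65/5 ≈ 13.000 mg/L.
Before the 5th dose, 4 doses have been given. Superposition: Cmin = C₀·(f + f² + … + f^4).
≈ 13.000 × (0.1250 + 0.0156 + 0.0020 + 0.0002) ≈ 13.000 × 0.1428 ≈ 1.856 mg/L.

1.9 mg/L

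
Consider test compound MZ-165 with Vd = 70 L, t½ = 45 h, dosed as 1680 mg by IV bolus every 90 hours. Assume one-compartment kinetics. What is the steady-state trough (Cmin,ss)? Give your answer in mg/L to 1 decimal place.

The dosing interval is 2 half-lives, so f = 2^(−2) = 0.25.
At steady state, R = 1/(1 − 0.25) = 4/3.
Single-dose peak C₀ = D/Vd = 1680/70 = 24 mg/L.
Steady-state peak Cmax,ss = C₀·R = 24 × 4/3 ≈ 32.000 mg/L.
Steady-state trough Cmin,ss = Cmax,ss·f ≈ 32.000 × 0.25 ≈ 8.000 mg/L.

8.0 mg/L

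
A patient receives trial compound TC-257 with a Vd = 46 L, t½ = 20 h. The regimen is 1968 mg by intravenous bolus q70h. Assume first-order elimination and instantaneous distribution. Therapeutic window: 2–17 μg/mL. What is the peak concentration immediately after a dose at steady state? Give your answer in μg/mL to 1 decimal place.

46.9 μg/mL

Over one 70-h interval, 70/20 ≈ 3.5 half-lives elapse, leaving f ≈ 0.0884 of each dose.
At steady state, accumulation factor R = 1/(1 − e^(−kτ)) ≈ 1.0970.
Each bolus raises the concentration by D/Vd = 1968/46 ≈ 42.783 μg/mL.
Steady-state peak Cmax,ss = C₀·R ≈ 42.783 × 1.0970 ≈ 46.933 μg/mL.
Peak 46.9 μg/mL vs MTC 17 μg/mL: exceeds toxic threshold.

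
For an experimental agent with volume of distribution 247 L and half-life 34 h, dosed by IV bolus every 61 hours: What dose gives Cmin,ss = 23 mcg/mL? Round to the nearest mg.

14021 mg

τ/t½ = 61/34 ≈ 1.7941, so f = (1/2)^(61/34) ≈ 0.288348.
Cmin,ss = (D/Vd)·f/(1−f), so D = Cmin,ss·Vd·(1−f)/f.
D = 23 × 247 × (1−f)/f ≈ 23 × 247 × 2.46803 ≈ 14020.88 mg.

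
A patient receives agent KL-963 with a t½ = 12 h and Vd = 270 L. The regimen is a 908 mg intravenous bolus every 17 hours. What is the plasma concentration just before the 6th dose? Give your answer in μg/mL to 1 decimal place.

2.0 μg/mL

f = (1/2)^(τ/t½) = (1/2)^(17/12) ≈ 0.3746.
C₀ = D/Vd = 908/270 ≈ 3.363 μg/mL.
Before the 6th dose, 5 doses have been given. Superposition: Cmin = C₀·(f + f² + … + f^5).
≈ 3.363 × (0.3746 + 0.1403 + 0.0526 + 0.0197 + 0.0074) ≈ 3.363 × 0.5946 ≈ 2.000 μg/mL.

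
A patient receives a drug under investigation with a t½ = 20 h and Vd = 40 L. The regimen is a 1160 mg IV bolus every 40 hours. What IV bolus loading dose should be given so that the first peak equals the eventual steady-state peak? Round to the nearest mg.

1547 mg

f = (1/2)^(40/20) ≈ 0.250000; accumulation ratio R = 1/(1−f) ≈ 1.33333.
Loading dose to hit Cmax,ss on first dose: D_load = D_maint·R ≈ 1160 × 1.33333 ≈ 1546.66 mg.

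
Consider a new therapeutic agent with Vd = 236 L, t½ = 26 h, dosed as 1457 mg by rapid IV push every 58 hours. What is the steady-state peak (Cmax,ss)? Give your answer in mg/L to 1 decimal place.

τ/t½ = 58/26 ≈ 2.2308, so fraction remaining f = (1/2)^(58/26) ≈ 0.2130.
Accumulation ratio R = 1/(1 − f) ≈ 1/0.7870 ≈ 1.2706.
Single-dose peak C₀ = D/Vd = 1457/236 ≈ 6.174 mg/L.
Steady-state peak Cmax,ss = C₀·R ≈ 6.174 × 1.2706 ≈ 7.845 mg/L.

7.8 mg/L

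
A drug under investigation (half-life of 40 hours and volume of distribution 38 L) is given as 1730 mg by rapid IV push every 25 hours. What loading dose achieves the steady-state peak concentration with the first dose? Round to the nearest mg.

f = (1/2)^(25/40) ≈ 0.648420; accumulation ratio R = 1/(1−f) ≈ 2.84430.
Loading dose to hit Cmax,ss on first dose: D_load = D_maint·R ≈ 1730 × 2.84430 ≈ 4920.64 mg.

4921 mg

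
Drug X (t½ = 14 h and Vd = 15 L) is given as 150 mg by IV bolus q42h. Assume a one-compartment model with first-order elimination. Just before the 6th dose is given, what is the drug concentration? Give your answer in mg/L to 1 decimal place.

1.4 mg/L

f = (1/2)^(τ/t½) = (1/2)^(42/14) ≈ 0.1250.
C₀ = D/Vd = 150/15 ≈ 10.000 mg/L.
Before the 6th dose, 5 doses have been given. Superposition: Cmin = C₀·(f + f² + … + f^5).
≈ 10.000 × (0.1250 + 0.0156 + 0.0020 + 0.0002 + 0.0000) ≈ 10.000 × 0.1428 ≈ 1.428 mg/L.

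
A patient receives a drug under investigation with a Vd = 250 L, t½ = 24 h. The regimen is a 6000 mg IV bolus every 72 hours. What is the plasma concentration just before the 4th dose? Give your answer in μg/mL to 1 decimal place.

3.4 μg/mL

f = (1/2)^(τ/t½) = (1/2)^(72/24) ≈ 0.1250.
C₀ = D/Vd = 6000/250 ≈ 24.000 μg/mL.
Before the 4th dose, 3 doses have been given. Superposition: Cmin = C₀·(f + f² + … + f^3).
≈ 24.000 × (0.1250 + 0.0156 + 0.0020) ≈ 24.000 × 0.1426 ≈ 3.422 μg/mL.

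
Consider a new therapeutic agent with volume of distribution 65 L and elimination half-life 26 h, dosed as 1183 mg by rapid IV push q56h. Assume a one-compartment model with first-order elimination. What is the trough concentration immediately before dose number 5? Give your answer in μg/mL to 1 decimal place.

f = (1/2)^(τ/t½) = (1/2)^(56/26) ≈ 0.2247.
C₀ = D/Vd = 1183/65 ≈ 18.200 μg/mL.
Before the 5th dose, 4 doses have been given. Superposition: Cmin = C₀·(f + f² + … + f^4).
≈ 18.200 × (0.2247 + 0.0505 + 0.0113 + 0.0025) ≈ 18.200 × 0.2890 ≈ 5.260 μg/mL.

5.3 μg/mL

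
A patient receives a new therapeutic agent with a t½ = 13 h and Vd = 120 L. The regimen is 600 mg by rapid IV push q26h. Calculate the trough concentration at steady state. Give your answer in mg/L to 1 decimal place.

1.7 mg/L

τ = 26 h = 2 half-lives, so f = (1/2)^2 = 0.25.
At steady state, R = 1/(1 − 0.25) = 4/3.
Single-dose peak C₀ = D/Vd = 600/120 = 5 mg/L.
Steady-state peak Cmax,ss = C₀·R = 5 × 4/3 ≈ 6.667 mg/L.
Steady-state trough Cmin,ss = Cmax,ss·f ≈ 6.667 × 0.25 ≈ 1.667 mg/L.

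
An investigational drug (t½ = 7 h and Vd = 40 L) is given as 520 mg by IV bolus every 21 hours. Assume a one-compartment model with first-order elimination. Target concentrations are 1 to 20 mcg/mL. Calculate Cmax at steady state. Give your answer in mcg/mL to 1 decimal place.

14.9 mcg/mL

The dosing interval is 3 half-lives, so f = 2^(−3) = 0.125.
Accumulation ratio R = 1/(1 − f) = 1/0.875 = 8/7.
Single-dose peak C₀ = D/Vd = 520/40 = 13 mcg/mL.
Steady-state peak Cmax,ss = C₀·R = 13 × 8/7 ≈ 14.857 mcg/mL.
Peak 14.9 mcg/mL vs MTC 20 mcg/mL: below toxic threshold.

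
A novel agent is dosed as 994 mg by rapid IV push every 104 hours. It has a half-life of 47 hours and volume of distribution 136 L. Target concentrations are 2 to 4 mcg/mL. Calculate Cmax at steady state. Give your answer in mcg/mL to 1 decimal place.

τ/t½ = 104/47 ≈ 2.2128, so fraction remaining f = (1/2)^(104/47) ≈ 0.2157.
Accumulation ratio R = 1/(1 − f) ≈ 1/0.7843 ≈ 1.2750.
Each bolus raises the concentration by D/Vd = 994/136 ≈ 7.309 mcg/mL.
Steady-state peak Cmax,ss = C₀·R ≈ 7.309 × 1.2750 ≈ 9.319 mcg/mL.
Peak 9.3 mcg/mL vs MTC 4 mcg/mL: exceeds toxic threshold.

9.3 mcg/mL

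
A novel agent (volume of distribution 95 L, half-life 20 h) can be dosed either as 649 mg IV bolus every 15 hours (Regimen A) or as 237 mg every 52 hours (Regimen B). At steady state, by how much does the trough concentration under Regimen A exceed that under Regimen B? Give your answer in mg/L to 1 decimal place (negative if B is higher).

Regimen A: f = (1/2)^(15/20) ≈ 0.5946; Cmin,ss = (649/95)·f/(1−f) ≈ 10.020 mg/L.
Regimen B: f = (1/2)^(52/20) ≈ 0.1649; Cmin,ss = (237/95)·f/(1−f) ≈ 0.493 mg/L.
Difference ≈ 10.020 − 0.493 ≈ 9.527 mg/L.

9.5 mg/L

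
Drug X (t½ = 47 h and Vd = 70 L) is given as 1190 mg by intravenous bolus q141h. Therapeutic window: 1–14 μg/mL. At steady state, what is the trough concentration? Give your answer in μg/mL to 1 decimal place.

The dosing interval is 3 half-lives, so f = 2^(−3) = 0.125.
Accumulation ratio R = 1/(1 − f) = 1/0.875 = 8/7.
Single-dose peak C₀ = D/Vd = 1190/70 = 17 μg/mL.
Steady-state peak Cmax,ss = C₀·R = 17 × 8/7 ≈ 19.429 μg/mL.
Steady-state trough Cmin,ss = Cmax,ss·f ≈ 19.429 × 0.125 ≈ 2.429 μg/mL.
Trough 2.4 μg/mL vs MEC 1 μg/mL: adequate.

2.4 μg/mL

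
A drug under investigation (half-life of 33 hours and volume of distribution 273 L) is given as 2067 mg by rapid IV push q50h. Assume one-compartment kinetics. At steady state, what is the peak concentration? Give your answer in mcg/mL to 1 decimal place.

k = ln2/t½ = ln2/33 ≈ 0.021004 h⁻¹; fraction remaining f = e^(−kτ) = e^(−0.021004×50) ≈ 0.3499.
Accumulation ratio R = 1/(1 − f) ≈ 1/0.6501 ≈ 1.5382.
Each bolus raises the concentration by D/Vd = 2067/273 ≈ 7.571 mcg/mL.
Steady-state peak Cmax,ss = C₀·R ≈ 7.571 × 1.5382 ≈ 11.646 mcg/mL.

11.6 mcg/mL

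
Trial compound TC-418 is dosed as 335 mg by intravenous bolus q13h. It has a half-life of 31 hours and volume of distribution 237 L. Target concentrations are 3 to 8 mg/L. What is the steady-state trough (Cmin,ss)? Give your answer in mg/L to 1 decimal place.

Over one 13-h interval, 13/31 ≈ 0.41935 half-lives elapse, leaving f ≈ 0.7478 of each dose.
At steady state, accumulation factor R = 1/(1 − e^(−kτ)) ≈ 3.9651.
Single-dose peak C₀ = D/Vd = 335/237 ≈ 1.414 mg/L.
Cmax,ss = C₀/(1 − f) ≈ 1.414/0.2522 ≈ 5.607 mg/L.
One interval later, Cmin,ss = Cmax,ss·e^(−kτ) ≈ 5.607 × 0.7478 ≈ 4.193 mg/L.
Trough 4.2 mg/L vs MEC 3 mg/L: adequate.

4.2 mg/L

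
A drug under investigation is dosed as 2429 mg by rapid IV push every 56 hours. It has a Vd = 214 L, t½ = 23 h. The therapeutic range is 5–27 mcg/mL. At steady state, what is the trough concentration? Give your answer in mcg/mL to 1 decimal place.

2.6 mcg/mL

τ/t½ = 56/23 ≈ 2.4348, so fraction remaining f = (1/2)^(56/23) ≈ 0.1850.
Each bolus raises the concentration by D/Vd = 2429/214 ≈ 11.350 mcg/mL.
Steady-state trough Cmin,ss = C₀·f/(1−f) ≈ 11.350 × 0.1850/0.8150 ≈ 2.576 mcg/mL.
Trough 2.6 mcg/mL vs MEC 5 mcg/mL: subtherapeutic.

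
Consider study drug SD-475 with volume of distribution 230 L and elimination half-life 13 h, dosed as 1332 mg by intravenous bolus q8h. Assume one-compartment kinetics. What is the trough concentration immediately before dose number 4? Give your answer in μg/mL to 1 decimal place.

7.9 μg/mL

f = (1/2)^(τ/t½) = (1/2)^(8/13) ≈ 0.6528.
C₀ = D/Vd = 1332/230 ≈ 5.791 μg/mL.
Before the 4th dose, 3 doses have been given. Superposition: Cmin = C₀·(f + f² + … + f^3).
≈ 5.791 × (0.6528 + 0.4261 + 0.2782) ≈ 5.791 × 1.3571 ≈ 7.859 μg/mL.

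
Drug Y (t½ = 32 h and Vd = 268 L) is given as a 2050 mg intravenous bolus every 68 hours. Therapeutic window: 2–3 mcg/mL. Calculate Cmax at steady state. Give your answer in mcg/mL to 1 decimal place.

τ/t½ = 68/32 ≈ 2.125, so fraction remaining f = (1/2)^(68/32) ≈ 0.2293.
Accumulation ratio R = 1/(1 − f) ≈ 1/0.7707 ≈ 1.2975.
Single-dose peak C₀ = D/Vd = 2050/268 ≈ 7.649 mcg/mL.
Steady-state peak Cmax,ss = C₀·R ≈ 7.649 × 1.2975 ≈ 9.925 mcg/mL.
Peak 9.9 mcg/mL vs MTC 3 mcg/mL: exceeds toxic threshold.

9.9 mcg/mL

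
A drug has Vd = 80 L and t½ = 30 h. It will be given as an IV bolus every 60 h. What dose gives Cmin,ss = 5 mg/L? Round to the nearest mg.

τ/t½ = 60/30 ≈ 2, so f = (1/2)^(60/30) ≈ 0.250000.
Cmin,ss = (D/Vd)·f/(1−f), so D = Cmin,ss·Vd·(1−f)/f.
D = 5 × 80 × (1−f)/f ≈ 5 × 80 × 3.00000 ≈ 1200.00 mg.

1200 mg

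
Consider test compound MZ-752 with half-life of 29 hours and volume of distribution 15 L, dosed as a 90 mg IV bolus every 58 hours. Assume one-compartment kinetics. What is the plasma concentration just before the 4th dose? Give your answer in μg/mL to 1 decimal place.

f = (1/2)^(τ/t½) = (1/2)^(58/29) ≈ 0.2500.
C₀ = D/Vd = 90/15 ≈ 6.000 μg/mL.
Before the 4th dose, 3 doses have been given. Superposition: Cmin = C₀·(f + f² + … + f^3).
≈ 6.000 × (0.2500 + 0.0625 + 0.0156) ≈ 6.000 × 0.3281 ≈ 1.969 μg/mL.

2.0 μg/mL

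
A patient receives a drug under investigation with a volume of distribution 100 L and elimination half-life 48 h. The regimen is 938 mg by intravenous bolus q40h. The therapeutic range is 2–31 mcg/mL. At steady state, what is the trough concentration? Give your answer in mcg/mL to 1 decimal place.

12.0 mcg/mL

Over one 40-h interval, 40/48 ≈ 0.83333 half-lives elapse, leaving f ≈ 0.5612 of each dose.
At steady state, accumulation factor R = 1/(1 − e^(−kτ)) ≈ 2.2789.
Single-dose peak C₀ = D/Vd = 938/100 ≈ 9.380 mcg/mL.
Steady-state peak Cmax,ss = C₀·R ≈ 9.380 × 2.2789 ≈ 21.376 mcg/mL.
One interval later, Cmin,ss = Cmax,ss·e^(−kτ) ≈ 21.376 × 0.5612 ≈ 11.996 mcg/mL.
Trough 12.0 mcg/mL vs MEC 2 mcg/mL: adequate.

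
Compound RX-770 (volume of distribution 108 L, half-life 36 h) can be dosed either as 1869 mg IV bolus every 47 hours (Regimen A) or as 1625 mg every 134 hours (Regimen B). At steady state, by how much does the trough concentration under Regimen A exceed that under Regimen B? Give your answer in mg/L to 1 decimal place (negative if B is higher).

Regimen A: f = (1/2)^(47/36) ≈ 0.4046; Cmin,ss = (1869/108)·f/(1−f) ≈ 11.760 mg/L.
Regimen B: f = (1/2)^(134/36) ≈ 0.0758; Cmin,ss = (1625/108)·f/(1−f) ≈ 1.234 mg/L.
Difference ≈ 11.760 − 1.234 ≈ 10.526 mg/L.

10.5 mg/L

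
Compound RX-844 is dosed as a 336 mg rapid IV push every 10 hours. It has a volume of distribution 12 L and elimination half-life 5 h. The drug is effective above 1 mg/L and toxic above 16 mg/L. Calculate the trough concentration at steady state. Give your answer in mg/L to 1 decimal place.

τ = 10 h = 2 half-lives, so f = (1/2)^2 = 0.25.
Accumulation ratio R = 1/(1 − f) = 1/0.75 = 4/3.
Single-dose peak C₀ = D/Vd = 336/12 = 28 mg/L.
Steady-state peak Cmax,ss = C₀·R = 28 × 4/3 ≈ 37.333 mg/L.
Steady-state trough Cmin,ss = Cmax,ss·f ≈ 37.333 × 0.25 ≈ 9.333 mg/L.
Trough 9.3 mg/L vs MEC 1 mg/L: adequate.

9.3 mg/L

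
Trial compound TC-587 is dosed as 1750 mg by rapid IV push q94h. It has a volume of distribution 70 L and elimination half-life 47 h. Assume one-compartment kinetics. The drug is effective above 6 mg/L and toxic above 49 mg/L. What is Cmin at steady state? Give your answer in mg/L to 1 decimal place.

The dosing interval is 2 half-lives, so f = 2^(−2) = 0.25.
Accumulation ratio R = 1/(1 − f) = 1/0.75 = 4/3.
Single-dose peak C₀ = D/Vd = 1750/70 = 25 mg/L.
Steady-state peak Cmax,ss = C₀·R = 25 × 4/3 ≈ 33.333 mg/L.
Steady-state trough Cmin,ss = Cmax,ss·f ≈ 33.333 × 0.25 ≈ 8.333 mg/L.
Trough 8.3 mg/L vs MEC 6 mg/L: adequate.

8.3 mg/L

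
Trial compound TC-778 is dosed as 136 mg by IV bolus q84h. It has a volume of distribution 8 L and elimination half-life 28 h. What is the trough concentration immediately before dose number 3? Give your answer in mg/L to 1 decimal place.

f = (1/2)^(τ/t½) = (1/2)^(84/28) ≈ 0.1250.
C₀ = D/Vd = 136/8 ≈ 17.000 mg/L.
Before the 3rd dose, 2 doses have been given. Superposition: Cmin = C₀·(f + f²).
≈ 17.000 × (0.1250 + 0.0156) ≈ 17.000 × 0.1406 ≈ 2.390 mg/L.

2.4 mg/L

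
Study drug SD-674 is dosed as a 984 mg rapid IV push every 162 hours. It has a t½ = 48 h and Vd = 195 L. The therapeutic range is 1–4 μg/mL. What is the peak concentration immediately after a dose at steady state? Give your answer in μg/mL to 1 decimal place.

5.6 μg/mL

τ/t½ = 162/48 ≈ 3.375, so fraction remaining f = (1/2)^(162/48) ≈ 0.0964.
At steady state, accumulation factor R = 1/(1 − e^(−kτ)) ≈ 1.1067.
Each bolus raises the concentration by D/Vd = 984/195 ≈ 5.046 μg/mL.
Steady-state peak Cmax,ss = C₀·R ≈ 5.046 × 1.1067 ≈ 5.584 μg/mL.
Peak 5.6 μg/mL vs MTC 4 μg/mL: exceeds toxic threshold.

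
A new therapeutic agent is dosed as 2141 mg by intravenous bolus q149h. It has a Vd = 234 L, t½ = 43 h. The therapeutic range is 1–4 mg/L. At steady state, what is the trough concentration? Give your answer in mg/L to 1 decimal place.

0.9 mg/L

τ/t½ = 149/43 ≈ 3.4651, so fraction remaining f = (1/2)^(149/43) ≈ 0.0906.
At steady state, accumulation factor R = 1/(1 − e^(−kτ)) ≈ 1.0996.
Single-dose peak C₀ = D/Vd = 2141/234 ≈ 9.150 mg/L.
Cmax,ss = C₀/(1 − f) ≈ 9.150/0.9094 ≈ 10.062 mg/L.
One interval later, Cmin,ss = Cmax,ss·e^(−kτ) ≈ 10.062 × 0.0906 ≈ 0.912 mg/L.
Trough 0.9 mg/L vs MEC 1 mg/L: subtherapeutic.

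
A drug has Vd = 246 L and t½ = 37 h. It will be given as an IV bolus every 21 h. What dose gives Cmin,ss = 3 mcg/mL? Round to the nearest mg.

τ/t½ = 21/37 ≈ 0.56757, so f = (1/2)^(21/37) ≈ 0.674753.
Cmin,ss = (D/Vd)·f/(1−f), so D = Cmin,ss·Vd·(1−f)/f.
D = 3 × 246 × (1−f)/f ≈ 3 × 246 × 0.48202 ≈ 355.73 mg.

356 mg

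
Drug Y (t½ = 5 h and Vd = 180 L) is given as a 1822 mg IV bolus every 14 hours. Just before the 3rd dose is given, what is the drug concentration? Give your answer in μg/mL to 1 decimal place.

f = (1/2)^(τ/t½) = (1/2)^(14/5) ≈ 0.1436.
C₀ = D/Vd = 1822/180 ≈ 10.122 μg/mL.
Before the 3rd dose, 2 doses have been given. Superposition: Cmin = C₀·(f + f²).
≈ 10.122 × (0.1436 + 0.0206) ≈ 10.122 × 0.1642 ≈ 1.662 μg/mL.

1.7 μg/mL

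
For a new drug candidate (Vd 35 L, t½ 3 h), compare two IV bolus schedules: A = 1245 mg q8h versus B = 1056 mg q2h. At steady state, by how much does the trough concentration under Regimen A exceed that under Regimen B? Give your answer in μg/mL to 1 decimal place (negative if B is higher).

Regimen A: f = (1/2)^(8/3) ≈ 0.1575; Cmin,ss = (1245/35)·f/(1−f) ≈ 6.650 μg/mL.
Regimen B: f = (1/2)^(2/3) ≈ 0.6300; Cmin,ss = (1056/35)·f/(1−f) ≈ 51.373 μg/mL.
Difference ≈ 6.650 − 51.373 ≈ -44.723 μg/mL.

-44.7 μg/mL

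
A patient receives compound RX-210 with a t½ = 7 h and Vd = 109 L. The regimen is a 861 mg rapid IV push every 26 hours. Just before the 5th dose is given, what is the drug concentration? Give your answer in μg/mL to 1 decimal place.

f = (1/2)^(τ/t½) = (1/2)^(26/7) ≈ 0.0762.
C₀ = D/Vd = 861/109 ≈ 7.899 μg/mL.
Before the 5th dose, 4 doses have been given. Superposition: Cmin = C₀·(f + f² + … + f^4).
≈ 7.899 × (0.0762 + 0.0058 + 0.0004 + 0.0000) ≈ 7.899 × 0.0824 ≈ 0.651 μg/mL.

0.7 μg/mL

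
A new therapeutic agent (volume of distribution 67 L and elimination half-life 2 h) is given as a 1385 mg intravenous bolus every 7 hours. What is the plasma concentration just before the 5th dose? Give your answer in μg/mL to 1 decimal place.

f = (1/2)^(τ/t½) = (1/2)^(7/2) ≈ 0.0884.
C₀ = D/Vd = 1385/67 ≈ 20.672 μg/mL.
Before the 5th dose, 4 doses have been given. Superposition: Cmin = C₀·(f + f² + … + f^4).
≈ 20.672 × (0.0884 + 0.0078 + 0.0007 + 0.0001) ≈ 20.672 × 0.0970 ≈ 2.005 μg/mL.

2.0 μg/mL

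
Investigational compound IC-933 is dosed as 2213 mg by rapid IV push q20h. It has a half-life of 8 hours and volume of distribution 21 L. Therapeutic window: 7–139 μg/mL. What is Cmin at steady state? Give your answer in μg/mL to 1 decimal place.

Over one 20-h interval, 20/8 ≈ 2.5 half-lives elapse, leaving f ≈ 0.1768 of each dose.
At steady state, accumulation factor R = 1/(1 − e^(−kτ)) ≈ 1.2148.
Single-dose peak C₀ = D/Vd = 2213/21 ≈ 105.381 μg/mL.
Steady-state peak Cmax,ss = C₀·R ≈ 105.381 × 1.2148 ≈ 128.017 μg/mL.
One interval later, Cmin,ss = Cmax,ss·e^(−kτ) ≈ 128.017 × 0.1768 ≈ 22.633 μg/mL.
Trough 22.6 μg/mL vs MEC 7 μg/mL: adequate.

22.6 μg/mL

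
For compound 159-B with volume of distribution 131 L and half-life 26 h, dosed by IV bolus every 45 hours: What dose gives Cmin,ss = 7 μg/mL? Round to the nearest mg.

τ/t½ = 45/26 ≈ 1.7308, so f = (1/2)^(45/26) ≈ 0.301291.
Cmin,ss = (D/Vd)·f/(1−f), so D = Cmin,ss·Vd·(1−f)/f.
D = 7 × 131 × (1−f)/f ≈ 7 × 131 × 2.31905 ≈ 2126.57 mg.

2127 mg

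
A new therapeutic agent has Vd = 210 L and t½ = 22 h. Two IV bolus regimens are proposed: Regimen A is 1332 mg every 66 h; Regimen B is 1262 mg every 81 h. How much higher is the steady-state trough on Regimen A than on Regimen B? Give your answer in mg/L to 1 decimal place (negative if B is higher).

0.4 mg/L

Regimen A: f = (1/2)^(66/22) ≈ 0.1250; Cmin,ss = (1332/210)·f/(1−f) ≈ 0.906 mg/L.
Regimen B: f = (1/2)^(81/22) ≈ 0.0779; Cmin,ss = (1262/210)·f/(1−f) ≈ 0.508 mg/L.
Difference ≈ 0.906 − 0.508 ≈ 0.398 mg/L.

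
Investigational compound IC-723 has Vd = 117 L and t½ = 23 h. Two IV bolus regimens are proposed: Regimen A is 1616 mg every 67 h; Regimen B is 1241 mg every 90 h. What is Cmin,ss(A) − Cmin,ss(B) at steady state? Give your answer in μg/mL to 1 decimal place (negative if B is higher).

Regimen A: f = (1/2)^(67/23) ≈ 0.1328; Cmin,ss = (1616/117)·f/(1−f) ≈ 2.115 μg/mL.
Regimen B: f = (1/2)^(90/23) ≈ 0.0664; Cmin,ss = (1241/117)·f/(1−f) ≈ 0.754 μg/mL.
Difference ≈ 2.115 − 0.754 ≈ 1.361 μg/mL.

1.4 μg/mL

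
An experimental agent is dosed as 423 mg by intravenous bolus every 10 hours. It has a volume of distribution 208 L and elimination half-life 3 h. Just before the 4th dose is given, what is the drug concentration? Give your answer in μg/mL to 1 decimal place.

f = (1/2)^(τ/t½) = (1/2)^(10/3) ≈ 0.0992.
C₀ = D/Vd = 423/208 ≈ 2.034 μg/mL.
Before the 4th dose, 3 doses have been given. Superposition: Cmin = C₀·(f + f² + … + f^3).
≈ 2.034 × (0.0992 + 0.0098 + 0.0010) ≈ 2.034 × 0.1100 ≈ 0.224 μg/mL.

0.2 μg/mL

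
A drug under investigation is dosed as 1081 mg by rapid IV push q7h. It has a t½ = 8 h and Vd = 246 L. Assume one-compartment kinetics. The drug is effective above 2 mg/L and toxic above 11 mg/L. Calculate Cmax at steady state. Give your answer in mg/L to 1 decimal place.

k = ln2/t½ = ln2/8 ≈ 0.086643 h⁻¹; fraction remaining f = e^(−kτ) = e^(−0.086643×7) ≈ 0.5453.
At steady state, accumulation factor R = 1/(1 − e^(−kτ)) ≈ 2.1993.
Each bolus raises the concentration by D/Vd = 1081/246 ≈ 4.394 mg/L.
Cmax,ss = C₀/(1 − f) ≈ 4.394/0.4547 ≈ 9.664 mg/L.
Peak 9.7 mg/L vs MTC 11 mg/L: below toxic threshold.

9.7 mg/L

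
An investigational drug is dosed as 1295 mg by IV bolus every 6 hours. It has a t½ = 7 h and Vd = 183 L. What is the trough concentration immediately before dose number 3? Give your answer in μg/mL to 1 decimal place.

f = (1/2)^(τ/t½) = (1/2)^(6/7) ≈ 0.5520.
C₀ = D/Vd = 1295/183 ≈ 7.077 μg/mL.
Before the 3rd dose, 2 doses have been given. Superposition: Cmin = C₀·(f + f²).
≈ 7.077 × (0.5520 + 0.3047) ≈ 7.077 × 0.8567 ≈ 6.063 μg/mL.

6.1 μg/mL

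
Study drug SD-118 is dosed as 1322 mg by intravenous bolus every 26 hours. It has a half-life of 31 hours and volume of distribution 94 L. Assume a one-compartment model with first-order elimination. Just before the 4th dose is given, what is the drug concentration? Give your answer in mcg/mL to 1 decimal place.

14.7 mcg/mL

f = (1/2)^(τ/t½) = (1/2)^(26/31) ≈ 0.5591.
C₀ = D/Vd = 1322/94 ≈ 14.064 mcg/mL.
Before the 4th dose, 3 doses have been given. Superposition: Cmin = C₀·(f + f² + … + f^3).
≈ 14.064 × (0.5591 + 0.3126 + 0.1748) ≈ 14.064 × 1.0465 ≈ 14.718 mcg/mL.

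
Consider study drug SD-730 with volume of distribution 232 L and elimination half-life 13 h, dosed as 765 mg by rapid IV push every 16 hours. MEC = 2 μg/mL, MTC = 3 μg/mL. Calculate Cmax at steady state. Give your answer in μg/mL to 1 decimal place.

5.7 μg/mL

Over one 16-h interval, 16/13 ≈ 1.2308 half-lives elapse, leaving f ≈ 0.4261 of each dose.
Accumulation ratio R = 1/(1 − f) ≈ 1/0.5739 ≈ 1.7425.
Single-dose peak C₀ = D/Vd = 765/232 ≈ 3.297 μg/mL.
Steady-state peak Cmax,ss = C₀·R ≈ 3.297 × 1.7425 ≈ 5.745 μg/mL.
Peak 5.7 μg/mL vs MTC 3 μg/mL: exceeds toxic threshold.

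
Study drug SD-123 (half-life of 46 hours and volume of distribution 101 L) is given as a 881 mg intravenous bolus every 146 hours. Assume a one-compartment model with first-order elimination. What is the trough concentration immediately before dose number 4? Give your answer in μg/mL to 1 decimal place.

f = (1/2)^(τ/t½) = (1/2)^(146/46) ≈ 0.1108.
C₀ = D/Vd = 881/101 ≈ 8.723 μg/mL.
Before the 4th dose, 3 doses have been given. Superposition: Cmin = C₀·(f + f² + … + f^3).
≈ 8.723 × (0.1108 + 0.0123 + 0.0014) ≈ 8.723 × 0.1245 ≈ 1.086 μg/mL.

1.1 μg/mL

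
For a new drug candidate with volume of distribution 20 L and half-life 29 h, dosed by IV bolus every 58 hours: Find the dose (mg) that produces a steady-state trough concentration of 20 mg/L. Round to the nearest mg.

1200 mg

τ/t½ = 58/29 ≈ 2, so f = (1/2)^(58/29) ≈ 0.250000.
Cmin,ss = (D/Vd)·f/(1−f), so D = Cmin,ss·Vd·(1−f)/f.
D = 20 × 20 × (1−f)/f ≈ 20 × 20 × 3.00000 ≈ 1200.00 mg.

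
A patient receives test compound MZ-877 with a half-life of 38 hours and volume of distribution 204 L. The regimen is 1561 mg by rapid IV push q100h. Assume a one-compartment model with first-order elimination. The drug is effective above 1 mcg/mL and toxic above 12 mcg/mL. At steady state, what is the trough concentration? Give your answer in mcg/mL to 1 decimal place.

1.5 mcg/mL

τ/t½ = 100/38 ≈ 2.6316, so fraction remaining f = (1/2)^(100/38) ≈ 0.1614.
Single-dose peak C₀ = D/Vd = 1561/204 ≈ 7.652 mcg/mL.
Steady-state trough Cmin,ss = C₀·f/(1−f) ≈ 7.652 × 0.1614/0.8386 ≈ 1.473 mcg/mL.
Trough 1.5 mcg/mL vs MEC 1 mcg/mL: adequate.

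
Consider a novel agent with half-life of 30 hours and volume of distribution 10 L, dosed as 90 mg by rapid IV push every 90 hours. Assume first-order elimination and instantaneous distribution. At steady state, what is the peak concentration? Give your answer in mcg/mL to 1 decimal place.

The dosing interval is 3 half-lives, so f = 2^(−3) = 0.125.
At steady state, R = 1/(1 − 0.125) = 8/7.
Single-dose peak C₀ = D/Vd = 90/10 = 9 mcg/mL.
Steady-state peak Cmax,ss = C₀·R = 9 × 8/7 ≈ 10.286 mcg/mL.

10.3 mcg/mL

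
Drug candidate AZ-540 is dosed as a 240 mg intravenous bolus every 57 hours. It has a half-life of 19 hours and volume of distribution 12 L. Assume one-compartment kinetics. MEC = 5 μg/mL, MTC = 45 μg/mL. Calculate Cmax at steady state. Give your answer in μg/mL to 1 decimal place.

22.9 μg/mL

τ = 57 h = 3 half-lives, so f = (1/2)^3 = 0.125.
At steady state, R = 1/(1 − 0.125) = 8/7.
Single-dose peak C₀ = D/Vd = 240/12 = 20 μg/mL.
Steady-state peak Cmax,ss = C₀·R = 20 × 8/7 ≈ 22.857 μg/mL.
Peak 22.9 μg/mL vs MTC 45 μg/mL: below toxic threshold.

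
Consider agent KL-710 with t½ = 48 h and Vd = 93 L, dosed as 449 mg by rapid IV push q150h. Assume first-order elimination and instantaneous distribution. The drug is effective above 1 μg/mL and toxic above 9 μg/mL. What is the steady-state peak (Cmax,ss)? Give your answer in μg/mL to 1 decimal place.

5.5 μg/mL

τ/t½ = 150/48 ≈ 3.125, so fraction remaining f = (1/2)^(150/48) ≈ 0.1146.
At steady state, accumulation factor R = 1/(1 − e^(−kτ)) ≈ 1.1294.
Each bolus raises the concentration by D/Vd = 449/93 ≈ 4.828 μg/mL.
Cmax,ss = C₀/(1 − f) ≈ 4.828/0.8854 ≈ 5.453 μg/mL.
Peak 5.5 μg/mL vs MTC 9 μg/mL: below toxic threshold.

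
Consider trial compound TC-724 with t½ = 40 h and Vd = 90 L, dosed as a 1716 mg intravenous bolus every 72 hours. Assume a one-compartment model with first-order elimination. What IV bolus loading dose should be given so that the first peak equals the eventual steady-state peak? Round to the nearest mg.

f = (1/2)^(72/40) ≈ 0.287175; accumulation ratio R = 1/(1−f) ≈ 1.40287.
Loading dose to hit Cmax,ss on first dose: D_load = D_maint·R ≈ 1716 × 1.40287 ≈ 2407.32 mg.

2407 mg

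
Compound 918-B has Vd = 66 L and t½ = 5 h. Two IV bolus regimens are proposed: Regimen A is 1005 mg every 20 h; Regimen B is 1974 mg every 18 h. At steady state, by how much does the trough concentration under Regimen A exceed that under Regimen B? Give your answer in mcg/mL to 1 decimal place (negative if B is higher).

Regimen A: f = (1/2)^(20/5) ≈ 0.0625; Cmin,ss = (1005/66)·f/(1−f) ≈ 1.015 mcg/mL.
Regimen B: f = (1/2)^(18/5) ≈ 0.0825; Cmin,ss = (1974/66)·f/(1−f) ≈ 2.689 mcg/mL.
Difference ≈ 1.015 − 2.689 ≈ -1.674 mcg/mL.

-1.7 mcg/mL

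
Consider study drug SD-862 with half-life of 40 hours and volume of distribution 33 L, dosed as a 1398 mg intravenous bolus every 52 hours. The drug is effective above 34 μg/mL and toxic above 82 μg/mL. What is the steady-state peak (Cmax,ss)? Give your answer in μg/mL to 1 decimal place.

Over one 52-h interval, 52/40 ≈ 1.3 half-lives elapse, leaving f ≈ 0.4061 of each dose.
Accumulation ratio R = 1/(1 − f) ≈ 1/0.5939 ≈ 1.6838.
Each bolus raises the concentration by D/Vd = 1398/33 ≈ 42.364 μg/mL.
Steady-state peak Cmax,ss = C₀·R ≈ 42.364 × 1.6838 ≈ 71.333 μg/mL.
Peak 71.3 μg/mL vs MTC 82 μg/mL: below toxic threshold.

71.3 μg/mL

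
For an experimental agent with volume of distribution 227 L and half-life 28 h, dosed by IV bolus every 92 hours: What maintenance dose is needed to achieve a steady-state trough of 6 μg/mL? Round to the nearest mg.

11920 mg

τ/t½ = 92/28 ≈ 3.2857, so f = (1/2)^(92/28) ≈ 0.102542.
Cmin,ss = (D/Vd)·f/(1−f), so D = Cmin,ss·Vd·(1−f)/f.
D = 6 × 227 × (1−f)/f ≈ 6 × 227 × 8.75210 ≈ 11920.36 mg.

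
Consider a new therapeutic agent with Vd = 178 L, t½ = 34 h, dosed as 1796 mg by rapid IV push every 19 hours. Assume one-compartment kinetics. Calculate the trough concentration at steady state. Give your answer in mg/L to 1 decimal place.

Over one 19-h interval, 19/34 ≈ 0.55882 half-lives elapse, leaving f ≈ 0.6789 of each dose.
At steady state, accumulation factor R = 1/(1 − e^(−kτ)) ≈ 3.1143.
Single-dose peak C₀ = D/Vd = 1796/178 ≈ 10.090 mg/L.
Steady-state peak Cmax,ss = C₀·R ≈ 10.090 × 3.1143 ≈ 31.423 mg/L.
Steady-state trough Cmin,ss = Cmax,ss·f ≈ 31.423 × 0.6789 ≈ 21.333 mg/L.

21.3 mg/L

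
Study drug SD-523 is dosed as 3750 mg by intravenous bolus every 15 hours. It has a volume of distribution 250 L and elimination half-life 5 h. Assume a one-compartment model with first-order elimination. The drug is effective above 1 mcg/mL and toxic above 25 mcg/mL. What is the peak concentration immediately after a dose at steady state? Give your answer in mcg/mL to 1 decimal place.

The dosing interval is 3 half-lives, so f = 2^(−3) = 0.125.
At steady state, R = 1/(1 − 0.125) = 8/7.
Single-dose peak C₀ = D/Vd = 3750/250 = 15 mcg/mL.
Steady-state peak Cmax,ss = C₀·R = 15 × 8/7 ≈ 17.143 mcg/mL.
Peak 17.1 mcg/mL vs MTC 25 mcg/mL: below toxic threshold.

17.1 mcg/mL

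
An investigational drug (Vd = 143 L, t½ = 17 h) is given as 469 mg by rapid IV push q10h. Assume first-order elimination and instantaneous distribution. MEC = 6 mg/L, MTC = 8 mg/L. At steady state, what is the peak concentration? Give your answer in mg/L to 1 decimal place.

9.8 mg/L

k = ln2/t½ = ln2/17 ≈ 0.040773 h⁻¹; fraction remaining f = e^(−kτ) = e^(−0.040773×10) ≈ 0.6652.
Accumulation ratio R = 1/(1 − f) ≈ 1/0.3348 ≈ 2.9869.
Each bolus raises the concentration by D/Vd = 469/143 ≈ 3.280 mg/L.
Cmax,ss = C₀/(1 − f) ≈ 3.280/0.3348 ≈ 9.797 mg/L.
Peak 9.8 mg/L vs MTC 8 mg/L: exceeds toxic threshold.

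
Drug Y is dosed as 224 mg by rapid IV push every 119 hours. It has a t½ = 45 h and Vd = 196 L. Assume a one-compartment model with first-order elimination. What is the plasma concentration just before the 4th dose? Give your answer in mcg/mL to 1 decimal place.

0.2 mcg/mL

f = (1/2)^(τ/t½) = (1/2)^(119/45) ≈ 0.1599.
C₀ = D/Vd = 224/196 ≈ 1.143 mcg/mL.
Before the 4th dose, 3 doses have been given. Superposition: Cmin = C₀·(f + f² + … + f^3).
≈ 1.143 × (0.1599 + 0.0256 + 0.0041) ≈ 1.143 × 0.1896 ≈ 0.217 mcg/mL.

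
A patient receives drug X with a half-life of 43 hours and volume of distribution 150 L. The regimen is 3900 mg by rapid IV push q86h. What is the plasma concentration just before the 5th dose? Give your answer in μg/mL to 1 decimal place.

8.6 μg/mL

f = (1/2)^(τ/t½) = (1/2)^(86/43) ≈ 0.2500.
C₀ = D/Vd = 3900/150 ≈ 26.000 μg/mL.
Before the 5th dose, 4 doses have been given. Superposition: Cmin = C₀·(f + f² + … + f^4).
≈ 26.000 × (0.2500 + 0.0625 + 0.0156 + 0.0039) ≈ 26.000 × 0.3320 ≈ 8.632 μg/mL.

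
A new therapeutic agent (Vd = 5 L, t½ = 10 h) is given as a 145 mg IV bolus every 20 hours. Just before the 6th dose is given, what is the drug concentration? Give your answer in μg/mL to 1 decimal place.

9.7 μg/mL

f = (1/2)^(τ/t½) = (1/2)^(20/10) ≈ 0.2500.
C₀ = D/Vd = 145/5 ≈ 29.000 μg/mL.
Before the 6th dose, 5 doses have been given. Superposition: Cmin = C₀·(f + f² + … + f^5).
≈ 29.000 × (0.2500 + 0.0625 + 0.0156 + 0.0039 + 0.0010) ≈ 29.000 × 0.3330 ≈ 9.657 μg/mL.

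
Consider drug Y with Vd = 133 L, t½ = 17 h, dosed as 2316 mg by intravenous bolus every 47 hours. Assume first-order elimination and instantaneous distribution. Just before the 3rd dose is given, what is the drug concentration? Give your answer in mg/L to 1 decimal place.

2.9 mg/L

f = (1/2)^(τ/t½) = (1/2)^(47/17) ≈ 0.1471.
C₀ = D/Vd = 2316/133 ≈ 17.414 mg/L.
Before the 3rd dose, 2 doses have been given. Superposition: Cmin = C₀·(f + f²).
≈ 17.414 × (0.1471 + 0.0216) ≈ 17.414 × 0.1687 ≈ 2.938 mg/L.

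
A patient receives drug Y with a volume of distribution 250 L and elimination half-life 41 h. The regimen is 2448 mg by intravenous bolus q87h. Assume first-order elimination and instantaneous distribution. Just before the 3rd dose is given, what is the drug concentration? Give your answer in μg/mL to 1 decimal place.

f = (1/2)^(τ/t½) = (1/2)^(87/41) ≈ 0.2297.
C₀ = D/Vd = 2448/250 ≈ 9.792 μg/mL.
Before the 3rd dose, 2 doses have been given. Superposition: Cmin = C₀·(f + f²).
≈ 9.792 × (0.2297 + 0.0528) ≈ 9.792 × 0.2825 ≈ 2.766 μg/mL.

2.8 μg/mL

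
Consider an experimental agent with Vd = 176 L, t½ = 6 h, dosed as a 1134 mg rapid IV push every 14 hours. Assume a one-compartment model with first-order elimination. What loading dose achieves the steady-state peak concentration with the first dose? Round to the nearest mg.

f = (1/2)^(14/6) ≈ 0.198425; accumulation ratio R = 1/(1−f) ≈ 1.24754.
Loading dose to hit Cmax,ss on first dose: D_load = D_maint·R ≈ 1134 × 1.24754 ≈ 1414.71 mg.

1415 mg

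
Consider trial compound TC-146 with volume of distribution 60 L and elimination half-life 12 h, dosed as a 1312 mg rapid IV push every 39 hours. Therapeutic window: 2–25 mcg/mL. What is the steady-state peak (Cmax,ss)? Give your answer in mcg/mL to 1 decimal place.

k = ln2/t½ = ln2/12 ≈ 0.057762 h⁻¹; fraction remaining f = e^(−kτ) = e^(−0.057762×39) ≈ 0.1051.
At steady state, accumulation factor R = 1/(1 − e^(−kτ)) ≈ 1.1174.
Each bolus raises the concentration by D/Vd = 1312/60 ≈ 21.867 mcg/mL.
Steady-state peak Cmax,ss = C₀·R ≈ 21.867 × 1.1174 ≈ 24.434 mcg/mL.
Peak 24.4 mcg/mL vs MTC 25 mcg/mL: below toxic threshold.

24.4 mcg/mL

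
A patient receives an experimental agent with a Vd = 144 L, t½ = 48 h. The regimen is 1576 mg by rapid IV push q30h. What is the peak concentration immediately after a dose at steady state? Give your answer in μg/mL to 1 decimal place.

Over one 30-h interval, 30/48 ≈ 0.625 half-lives elapse, leaving f ≈ 0.6484 of each dose.
Accumulation ratio R = 1/(1 − f) ≈ 1/0.3516 ≈ 2.8441.
Single-dose peak C₀ = D/Vd = 1576/144 ≈ 10.944 μg/mL.
Steady-state peak Cmax,ss = C₀·R ≈ 10.944 × 2.8441 ≈ 31.126 μg/mL.

31.1 μg/mL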